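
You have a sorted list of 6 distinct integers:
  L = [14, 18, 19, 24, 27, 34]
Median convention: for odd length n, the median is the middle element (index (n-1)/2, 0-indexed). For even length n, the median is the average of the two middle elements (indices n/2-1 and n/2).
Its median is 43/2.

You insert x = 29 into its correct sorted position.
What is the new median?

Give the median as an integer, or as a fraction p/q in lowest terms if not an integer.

Old list (sorted, length 6): [14, 18, 19, 24, 27, 34]
Old median = 43/2
Insert x = 29
Old length even (6). Middle pair: indices 2,3 = 19,24.
New length odd (7). New median = single middle element.
x = 29: 5 elements are < x, 1 elements are > x.
New sorted list: [14, 18, 19, 24, 27, 29, 34]
New median = 24

Answer: 24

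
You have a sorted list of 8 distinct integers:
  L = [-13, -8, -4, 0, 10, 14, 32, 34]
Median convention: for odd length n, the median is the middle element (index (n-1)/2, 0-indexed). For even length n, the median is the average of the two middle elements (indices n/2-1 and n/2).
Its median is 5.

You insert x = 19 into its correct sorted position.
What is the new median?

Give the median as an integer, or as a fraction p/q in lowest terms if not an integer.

Old list (sorted, length 8): [-13, -8, -4, 0, 10, 14, 32, 34]
Old median = 5
Insert x = 19
Old length even (8). Middle pair: indices 3,4 = 0,10.
New length odd (9). New median = single middle element.
x = 19: 6 elements are < x, 2 elements are > x.
New sorted list: [-13, -8, -4, 0, 10, 14, 19, 32, 34]
New median = 10

Answer: 10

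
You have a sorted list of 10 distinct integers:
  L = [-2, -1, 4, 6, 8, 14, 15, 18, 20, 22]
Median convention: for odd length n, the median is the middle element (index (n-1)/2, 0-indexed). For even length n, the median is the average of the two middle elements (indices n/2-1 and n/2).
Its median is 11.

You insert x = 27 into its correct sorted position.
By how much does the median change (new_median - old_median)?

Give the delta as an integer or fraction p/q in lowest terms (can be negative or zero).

Old median = 11
After inserting x = 27: new sorted = [-2, -1, 4, 6, 8, 14, 15, 18, 20, 22, 27]
New median = 14
Delta = 14 - 11 = 3

Answer: 3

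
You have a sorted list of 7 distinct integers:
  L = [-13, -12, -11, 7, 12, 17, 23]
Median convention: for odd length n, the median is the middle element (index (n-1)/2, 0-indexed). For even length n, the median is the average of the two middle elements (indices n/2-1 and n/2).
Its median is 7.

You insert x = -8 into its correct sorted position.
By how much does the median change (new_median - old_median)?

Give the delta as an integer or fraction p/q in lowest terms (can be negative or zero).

Old median = 7
After inserting x = -8: new sorted = [-13, -12, -11, -8, 7, 12, 17, 23]
New median = -1/2
Delta = -1/2 - 7 = -15/2

Answer: -15/2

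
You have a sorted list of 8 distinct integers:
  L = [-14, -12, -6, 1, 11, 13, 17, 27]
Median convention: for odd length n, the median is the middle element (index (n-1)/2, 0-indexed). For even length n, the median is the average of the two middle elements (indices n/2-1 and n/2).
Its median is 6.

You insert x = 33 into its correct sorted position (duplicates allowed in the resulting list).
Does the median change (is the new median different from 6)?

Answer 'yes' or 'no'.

Answer: yes

Derivation:
Old median = 6
Insert x = 33
New median = 11
Changed? yes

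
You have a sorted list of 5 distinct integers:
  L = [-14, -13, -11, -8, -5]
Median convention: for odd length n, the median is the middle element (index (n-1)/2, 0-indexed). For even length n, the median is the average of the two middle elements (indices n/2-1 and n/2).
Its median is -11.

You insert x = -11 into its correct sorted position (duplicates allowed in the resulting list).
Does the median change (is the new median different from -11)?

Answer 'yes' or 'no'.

Old median = -11
Insert x = -11
New median = -11
Changed? no

Answer: no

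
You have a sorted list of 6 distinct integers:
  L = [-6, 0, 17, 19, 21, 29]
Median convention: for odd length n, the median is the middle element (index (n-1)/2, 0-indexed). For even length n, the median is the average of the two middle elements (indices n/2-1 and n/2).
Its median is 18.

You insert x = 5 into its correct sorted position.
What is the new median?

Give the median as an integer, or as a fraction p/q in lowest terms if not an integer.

Old list (sorted, length 6): [-6, 0, 17, 19, 21, 29]
Old median = 18
Insert x = 5
Old length even (6). Middle pair: indices 2,3 = 17,19.
New length odd (7). New median = single middle element.
x = 5: 2 elements are < x, 4 elements are > x.
New sorted list: [-6, 0, 5, 17, 19, 21, 29]
New median = 17

Answer: 17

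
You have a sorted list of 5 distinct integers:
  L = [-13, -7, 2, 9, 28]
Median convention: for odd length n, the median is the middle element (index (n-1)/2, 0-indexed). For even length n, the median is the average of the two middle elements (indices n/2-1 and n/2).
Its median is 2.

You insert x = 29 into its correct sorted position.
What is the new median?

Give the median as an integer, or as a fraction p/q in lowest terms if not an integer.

Answer: 11/2

Derivation:
Old list (sorted, length 5): [-13, -7, 2, 9, 28]
Old median = 2
Insert x = 29
Old length odd (5). Middle was index 2 = 2.
New length even (6). New median = avg of two middle elements.
x = 29: 5 elements are < x, 0 elements are > x.
New sorted list: [-13, -7, 2, 9, 28, 29]
New median = 11/2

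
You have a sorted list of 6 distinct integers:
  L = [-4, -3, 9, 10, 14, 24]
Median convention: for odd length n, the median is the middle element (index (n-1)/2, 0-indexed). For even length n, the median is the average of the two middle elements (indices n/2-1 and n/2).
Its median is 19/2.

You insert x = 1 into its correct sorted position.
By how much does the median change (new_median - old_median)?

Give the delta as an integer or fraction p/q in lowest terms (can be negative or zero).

Old median = 19/2
After inserting x = 1: new sorted = [-4, -3, 1, 9, 10, 14, 24]
New median = 9
Delta = 9 - 19/2 = -1/2

Answer: -1/2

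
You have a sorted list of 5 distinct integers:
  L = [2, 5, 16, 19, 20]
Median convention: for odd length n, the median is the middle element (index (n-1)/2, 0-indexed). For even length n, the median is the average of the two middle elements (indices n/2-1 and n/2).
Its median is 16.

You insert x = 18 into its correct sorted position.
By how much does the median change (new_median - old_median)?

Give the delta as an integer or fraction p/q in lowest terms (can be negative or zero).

Answer: 1

Derivation:
Old median = 16
After inserting x = 18: new sorted = [2, 5, 16, 18, 19, 20]
New median = 17
Delta = 17 - 16 = 1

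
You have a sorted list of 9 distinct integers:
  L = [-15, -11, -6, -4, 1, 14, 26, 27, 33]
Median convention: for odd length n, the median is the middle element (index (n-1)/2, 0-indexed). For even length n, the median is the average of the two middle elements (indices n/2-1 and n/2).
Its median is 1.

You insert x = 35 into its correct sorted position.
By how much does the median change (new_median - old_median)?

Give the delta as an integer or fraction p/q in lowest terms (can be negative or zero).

Old median = 1
After inserting x = 35: new sorted = [-15, -11, -6, -4, 1, 14, 26, 27, 33, 35]
New median = 15/2
Delta = 15/2 - 1 = 13/2

Answer: 13/2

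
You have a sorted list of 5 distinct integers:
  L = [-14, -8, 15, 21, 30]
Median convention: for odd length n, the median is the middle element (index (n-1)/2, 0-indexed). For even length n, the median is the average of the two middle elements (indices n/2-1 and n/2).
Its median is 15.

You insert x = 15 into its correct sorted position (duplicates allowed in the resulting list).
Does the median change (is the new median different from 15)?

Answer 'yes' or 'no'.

Old median = 15
Insert x = 15
New median = 15
Changed? no

Answer: no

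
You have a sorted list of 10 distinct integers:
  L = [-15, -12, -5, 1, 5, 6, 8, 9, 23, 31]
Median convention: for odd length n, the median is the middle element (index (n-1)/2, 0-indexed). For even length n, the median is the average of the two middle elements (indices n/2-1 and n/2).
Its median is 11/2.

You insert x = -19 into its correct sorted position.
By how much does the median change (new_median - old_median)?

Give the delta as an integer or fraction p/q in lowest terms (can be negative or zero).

Answer: -1/2

Derivation:
Old median = 11/2
After inserting x = -19: new sorted = [-19, -15, -12, -5, 1, 5, 6, 8, 9, 23, 31]
New median = 5
Delta = 5 - 11/2 = -1/2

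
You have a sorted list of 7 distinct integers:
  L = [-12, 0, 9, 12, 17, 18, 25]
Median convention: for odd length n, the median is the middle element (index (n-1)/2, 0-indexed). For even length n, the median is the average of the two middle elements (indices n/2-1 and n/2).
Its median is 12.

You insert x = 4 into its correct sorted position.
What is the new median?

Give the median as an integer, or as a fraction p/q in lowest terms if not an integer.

Answer: 21/2

Derivation:
Old list (sorted, length 7): [-12, 0, 9, 12, 17, 18, 25]
Old median = 12
Insert x = 4
Old length odd (7). Middle was index 3 = 12.
New length even (8). New median = avg of two middle elements.
x = 4: 2 elements are < x, 5 elements are > x.
New sorted list: [-12, 0, 4, 9, 12, 17, 18, 25]
New median = 21/2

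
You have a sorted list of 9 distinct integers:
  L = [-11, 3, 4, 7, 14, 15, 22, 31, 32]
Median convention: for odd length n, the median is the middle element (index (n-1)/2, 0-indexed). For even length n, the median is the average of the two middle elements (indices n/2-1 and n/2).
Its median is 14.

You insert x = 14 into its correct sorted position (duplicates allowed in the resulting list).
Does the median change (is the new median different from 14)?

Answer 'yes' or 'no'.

Old median = 14
Insert x = 14
New median = 14
Changed? no

Answer: no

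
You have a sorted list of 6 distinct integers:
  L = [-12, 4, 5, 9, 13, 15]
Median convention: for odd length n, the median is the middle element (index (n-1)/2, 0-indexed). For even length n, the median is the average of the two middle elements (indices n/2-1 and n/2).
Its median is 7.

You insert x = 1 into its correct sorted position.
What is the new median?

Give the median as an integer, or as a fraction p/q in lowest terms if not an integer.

Answer: 5

Derivation:
Old list (sorted, length 6): [-12, 4, 5, 9, 13, 15]
Old median = 7
Insert x = 1
Old length even (6). Middle pair: indices 2,3 = 5,9.
New length odd (7). New median = single middle element.
x = 1: 1 elements are < x, 5 elements are > x.
New sorted list: [-12, 1, 4, 5, 9, 13, 15]
New median = 5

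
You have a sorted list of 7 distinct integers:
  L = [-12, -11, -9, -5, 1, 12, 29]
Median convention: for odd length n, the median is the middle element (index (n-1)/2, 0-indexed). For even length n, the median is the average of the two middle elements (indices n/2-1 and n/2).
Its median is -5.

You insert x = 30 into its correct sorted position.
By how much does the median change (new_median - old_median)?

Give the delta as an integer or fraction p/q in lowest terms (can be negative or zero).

Answer: 3

Derivation:
Old median = -5
After inserting x = 30: new sorted = [-12, -11, -9, -5, 1, 12, 29, 30]
New median = -2
Delta = -2 - -5 = 3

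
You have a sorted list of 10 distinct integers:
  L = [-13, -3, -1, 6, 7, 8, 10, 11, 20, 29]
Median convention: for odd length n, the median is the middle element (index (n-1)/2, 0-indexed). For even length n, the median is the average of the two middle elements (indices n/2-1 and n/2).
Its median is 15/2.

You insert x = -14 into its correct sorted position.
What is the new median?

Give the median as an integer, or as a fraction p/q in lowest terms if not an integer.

Answer: 7

Derivation:
Old list (sorted, length 10): [-13, -3, -1, 6, 7, 8, 10, 11, 20, 29]
Old median = 15/2
Insert x = -14
Old length even (10). Middle pair: indices 4,5 = 7,8.
New length odd (11). New median = single middle element.
x = -14: 0 elements are < x, 10 elements are > x.
New sorted list: [-14, -13, -3, -1, 6, 7, 8, 10, 11, 20, 29]
New median = 7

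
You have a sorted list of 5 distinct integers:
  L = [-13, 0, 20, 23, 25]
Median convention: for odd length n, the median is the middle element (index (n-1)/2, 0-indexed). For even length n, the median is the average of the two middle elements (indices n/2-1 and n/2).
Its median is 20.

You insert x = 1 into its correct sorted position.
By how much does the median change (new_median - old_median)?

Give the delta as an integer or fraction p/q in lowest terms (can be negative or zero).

Old median = 20
After inserting x = 1: new sorted = [-13, 0, 1, 20, 23, 25]
New median = 21/2
Delta = 21/2 - 20 = -19/2

Answer: -19/2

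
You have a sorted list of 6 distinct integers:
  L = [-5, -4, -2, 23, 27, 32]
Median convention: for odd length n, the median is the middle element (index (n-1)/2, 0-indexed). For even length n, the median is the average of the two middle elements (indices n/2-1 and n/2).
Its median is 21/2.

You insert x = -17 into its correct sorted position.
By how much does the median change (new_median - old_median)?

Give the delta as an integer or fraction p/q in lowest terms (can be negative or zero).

Old median = 21/2
After inserting x = -17: new sorted = [-17, -5, -4, -2, 23, 27, 32]
New median = -2
Delta = -2 - 21/2 = -25/2

Answer: -25/2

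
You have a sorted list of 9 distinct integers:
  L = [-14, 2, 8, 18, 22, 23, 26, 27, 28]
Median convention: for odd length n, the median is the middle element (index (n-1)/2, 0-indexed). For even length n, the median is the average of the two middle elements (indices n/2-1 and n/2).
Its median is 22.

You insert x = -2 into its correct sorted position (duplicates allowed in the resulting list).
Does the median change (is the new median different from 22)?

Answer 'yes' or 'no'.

Answer: yes

Derivation:
Old median = 22
Insert x = -2
New median = 20
Changed? yes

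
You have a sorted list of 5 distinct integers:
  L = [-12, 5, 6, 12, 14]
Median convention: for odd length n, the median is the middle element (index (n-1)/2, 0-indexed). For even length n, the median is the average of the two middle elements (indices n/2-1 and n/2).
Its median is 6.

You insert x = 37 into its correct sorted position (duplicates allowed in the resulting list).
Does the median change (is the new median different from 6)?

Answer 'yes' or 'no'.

Answer: yes

Derivation:
Old median = 6
Insert x = 37
New median = 9
Changed? yes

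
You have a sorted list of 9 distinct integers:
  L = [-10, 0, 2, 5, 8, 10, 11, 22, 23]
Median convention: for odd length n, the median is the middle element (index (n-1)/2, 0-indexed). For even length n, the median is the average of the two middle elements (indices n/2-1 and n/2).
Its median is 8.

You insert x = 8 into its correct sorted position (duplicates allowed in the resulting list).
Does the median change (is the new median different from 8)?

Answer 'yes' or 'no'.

Answer: no

Derivation:
Old median = 8
Insert x = 8
New median = 8
Changed? no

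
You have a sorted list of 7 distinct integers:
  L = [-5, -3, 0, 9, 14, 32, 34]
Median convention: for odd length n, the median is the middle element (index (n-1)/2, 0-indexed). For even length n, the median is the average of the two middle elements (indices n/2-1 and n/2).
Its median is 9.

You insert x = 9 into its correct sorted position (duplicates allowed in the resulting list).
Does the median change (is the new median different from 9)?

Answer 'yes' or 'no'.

Old median = 9
Insert x = 9
New median = 9
Changed? no

Answer: no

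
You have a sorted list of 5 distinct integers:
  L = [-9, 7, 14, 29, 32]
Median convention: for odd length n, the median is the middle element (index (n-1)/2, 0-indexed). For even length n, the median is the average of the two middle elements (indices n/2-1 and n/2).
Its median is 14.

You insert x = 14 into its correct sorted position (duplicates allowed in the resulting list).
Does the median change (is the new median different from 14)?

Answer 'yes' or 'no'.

Old median = 14
Insert x = 14
New median = 14
Changed? no

Answer: no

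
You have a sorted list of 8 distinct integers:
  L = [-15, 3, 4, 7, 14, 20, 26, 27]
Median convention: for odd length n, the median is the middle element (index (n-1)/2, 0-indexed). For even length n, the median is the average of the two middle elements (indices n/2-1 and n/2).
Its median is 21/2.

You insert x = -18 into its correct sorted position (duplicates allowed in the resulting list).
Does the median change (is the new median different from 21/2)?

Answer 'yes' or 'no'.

Answer: yes

Derivation:
Old median = 21/2
Insert x = -18
New median = 7
Changed? yes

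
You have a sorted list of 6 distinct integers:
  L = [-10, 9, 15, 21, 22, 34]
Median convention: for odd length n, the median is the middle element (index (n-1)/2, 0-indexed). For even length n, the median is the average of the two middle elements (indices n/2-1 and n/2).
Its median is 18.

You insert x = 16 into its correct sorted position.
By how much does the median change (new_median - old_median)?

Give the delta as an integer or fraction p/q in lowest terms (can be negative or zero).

Old median = 18
After inserting x = 16: new sorted = [-10, 9, 15, 16, 21, 22, 34]
New median = 16
Delta = 16 - 18 = -2

Answer: -2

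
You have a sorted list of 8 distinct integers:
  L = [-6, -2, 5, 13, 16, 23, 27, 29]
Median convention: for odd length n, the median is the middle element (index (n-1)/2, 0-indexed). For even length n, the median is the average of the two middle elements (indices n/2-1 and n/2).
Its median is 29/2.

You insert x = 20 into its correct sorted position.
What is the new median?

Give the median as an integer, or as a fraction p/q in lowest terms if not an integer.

Old list (sorted, length 8): [-6, -2, 5, 13, 16, 23, 27, 29]
Old median = 29/2
Insert x = 20
Old length even (8). Middle pair: indices 3,4 = 13,16.
New length odd (9). New median = single middle element.
x = 20: 5 elements are < x, 3 elements are > x.
New sorted list: [-6, -2, 5, 13, 16, 20, 23, 27, 29]
New median = 16

Answer: 16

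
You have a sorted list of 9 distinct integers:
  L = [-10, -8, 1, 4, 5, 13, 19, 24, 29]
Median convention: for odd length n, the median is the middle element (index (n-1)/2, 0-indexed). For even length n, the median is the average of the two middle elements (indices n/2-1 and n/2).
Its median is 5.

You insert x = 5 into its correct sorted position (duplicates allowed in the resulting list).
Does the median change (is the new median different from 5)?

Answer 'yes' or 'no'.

Answer: no

Derivation:
Old median = 5
Insert x = 5
New median = 5
Changed? no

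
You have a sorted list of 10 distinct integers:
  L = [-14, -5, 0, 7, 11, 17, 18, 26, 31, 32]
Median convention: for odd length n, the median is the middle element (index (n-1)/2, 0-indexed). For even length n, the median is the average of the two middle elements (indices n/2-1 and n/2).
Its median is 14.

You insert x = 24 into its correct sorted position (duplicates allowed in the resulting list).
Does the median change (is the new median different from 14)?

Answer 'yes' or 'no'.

Old median = 14
Insert x = 24
New median = 17
Changed? yes

Answer: yes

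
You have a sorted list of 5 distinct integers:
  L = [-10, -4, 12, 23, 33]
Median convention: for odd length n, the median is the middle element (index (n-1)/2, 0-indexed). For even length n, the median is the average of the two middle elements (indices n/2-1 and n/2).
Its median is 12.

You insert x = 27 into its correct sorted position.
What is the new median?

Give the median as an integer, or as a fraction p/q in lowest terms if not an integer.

Answer: 35/2

Derivation:
Old list (sorted, length 5): [-10, -4, 12, 23, 33]
Old median = 12
Insert x = 27
Old length odd (5). Middle was index 2 = 12.
New length even (6). New median = avg of two middle elements.
x = 27: 4 elements are < x, 1 elements are > x.
New sorted list: [-10, -4, 12, 23, 27, 33]
New median = 35/2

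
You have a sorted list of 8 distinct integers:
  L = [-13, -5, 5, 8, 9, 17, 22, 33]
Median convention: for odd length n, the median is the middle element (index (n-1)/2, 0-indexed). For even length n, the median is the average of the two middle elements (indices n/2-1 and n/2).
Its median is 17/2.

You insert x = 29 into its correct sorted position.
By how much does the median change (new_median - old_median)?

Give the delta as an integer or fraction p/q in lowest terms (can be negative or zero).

Old median = 17/2
After inserting x = 29: new sorted = [-13, -5, 5, 8, 9, 17, 22, 29, 33]
New median = 9
Delta = 9 - 17/2 = 1/2

Answer: 1/2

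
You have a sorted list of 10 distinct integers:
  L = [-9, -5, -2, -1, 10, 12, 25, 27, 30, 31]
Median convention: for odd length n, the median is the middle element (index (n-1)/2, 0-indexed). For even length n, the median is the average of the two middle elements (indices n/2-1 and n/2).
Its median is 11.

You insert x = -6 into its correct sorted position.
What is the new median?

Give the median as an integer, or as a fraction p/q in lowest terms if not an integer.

Answer: 10

Derivation:
Old list (sorted, length 10): [-9, -5, -2, -1, 10, 12, 25, 27, 30, 31]
Old median = 11
Insert x = -6
Old length even (10). Middle pair: indices 4,5 = 10,12.
New length odd (11). New median = single middle element.
x = -6: 1 elements are < x, 9 elements are > x.
New sorted list: [-9, -6, -5, -2, -1, 10, 12, 25, 27, 30, 31]
New median = 10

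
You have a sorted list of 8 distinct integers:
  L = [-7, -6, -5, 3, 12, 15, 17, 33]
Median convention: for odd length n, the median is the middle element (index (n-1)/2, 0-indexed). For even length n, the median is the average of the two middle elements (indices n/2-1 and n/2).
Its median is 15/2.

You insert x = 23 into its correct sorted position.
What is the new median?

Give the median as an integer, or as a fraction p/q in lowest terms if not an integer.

Old list (sorted, length 8): [-7, -6, -5, 3, 12, 15, 17, 33]
Old median = 15/2
Insert x = 23
Old length even (8). Middle pair: indices 3,4 = 3,12.
New length odd (9). New median = single middle element.
x = 23: 7 elements are < x, 1 elements are > x.
New sorted list: [-7, -6, -5, 3, 12, 15, 17, 23, 33]
New median = 12

Answer: 12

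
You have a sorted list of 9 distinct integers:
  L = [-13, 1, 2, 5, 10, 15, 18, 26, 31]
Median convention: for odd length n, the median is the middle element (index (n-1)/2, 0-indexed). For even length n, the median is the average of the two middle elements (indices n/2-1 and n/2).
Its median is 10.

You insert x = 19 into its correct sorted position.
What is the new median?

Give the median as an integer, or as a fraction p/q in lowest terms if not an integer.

Answer: 25/2

Derivation:
Old list (sorted, length 9): [-13, 1, 2, 5, 10, 15, 18, 26, 31]
Old median = 10
Insert x = 19
Old length odd (9). Middle was index 4 = 10.
New length even (10). New median = avg of two middle elements.
x = 19: 7 elements are < x, 2 elements are > x.
New sorted list: [-13, 1, 2, 5, 10, 15, 18, 19, 26, 31]
New median = 25/2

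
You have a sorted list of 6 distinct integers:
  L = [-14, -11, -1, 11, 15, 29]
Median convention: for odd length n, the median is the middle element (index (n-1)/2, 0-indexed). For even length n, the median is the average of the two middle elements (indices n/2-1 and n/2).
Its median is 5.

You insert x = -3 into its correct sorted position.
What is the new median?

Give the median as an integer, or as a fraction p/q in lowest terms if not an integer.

Answer: -1

Derivation:
Old list (sorted, length 6): [-14, -11, -1, 11, 15, 29]
Old median = 5
Insert x = -3
Old length even (6). Middle pair: indices 2,3 = -1,11.
New length odd (7). New median = single middle element.
x = -3: 2 elements are < x, 4 elements are > x.
New sorted list: [-14, -11, -3, -1, 11, 15, 29]
New median = -1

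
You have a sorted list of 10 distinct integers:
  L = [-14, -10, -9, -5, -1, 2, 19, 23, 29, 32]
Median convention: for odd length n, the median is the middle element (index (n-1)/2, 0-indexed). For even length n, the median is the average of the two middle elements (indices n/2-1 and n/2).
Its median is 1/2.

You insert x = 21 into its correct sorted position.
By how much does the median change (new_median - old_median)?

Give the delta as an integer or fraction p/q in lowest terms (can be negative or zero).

Answer: 3/2

Derivation:
Old median = 1/2
After inserting x = 21: new sorted = [-14, -10, -9, -5, -1, 2, 19, 21, 23, 29, 32]
New median = 2
Delta = 2 - 1/2 = 3/2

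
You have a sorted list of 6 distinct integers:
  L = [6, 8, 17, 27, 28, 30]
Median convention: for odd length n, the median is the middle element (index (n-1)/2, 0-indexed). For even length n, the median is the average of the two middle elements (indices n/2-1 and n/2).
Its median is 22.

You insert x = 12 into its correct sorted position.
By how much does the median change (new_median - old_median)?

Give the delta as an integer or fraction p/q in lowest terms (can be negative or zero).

Answer: -5

Derivation:
Old median = 22
After inserting x = 12: new sorted = [6, 8, 12, 17, 27, 28, 30]
New median = 17
Delta = 17 - 22 = -5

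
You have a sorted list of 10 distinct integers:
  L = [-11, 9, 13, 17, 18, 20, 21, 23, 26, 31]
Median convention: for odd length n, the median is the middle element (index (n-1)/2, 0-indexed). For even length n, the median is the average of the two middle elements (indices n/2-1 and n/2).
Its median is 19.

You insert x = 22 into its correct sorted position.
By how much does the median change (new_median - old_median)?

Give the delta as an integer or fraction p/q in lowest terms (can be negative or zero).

Old median = 19
After inserting x = 22: new sorted = [-11, 9, 13, 17, 18, 20, 21, 22, 23, 26, 31]
New median = 20
Delta = 20 - 19 = 1

Answer: 1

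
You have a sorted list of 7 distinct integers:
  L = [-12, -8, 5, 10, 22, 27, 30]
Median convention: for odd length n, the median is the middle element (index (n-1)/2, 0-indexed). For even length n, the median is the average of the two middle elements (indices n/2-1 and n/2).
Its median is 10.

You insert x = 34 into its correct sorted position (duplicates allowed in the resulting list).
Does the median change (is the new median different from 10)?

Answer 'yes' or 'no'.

Answer: yes

Derivation:
Old median = 10
Insert x = 34
New median = 16
Changed? yes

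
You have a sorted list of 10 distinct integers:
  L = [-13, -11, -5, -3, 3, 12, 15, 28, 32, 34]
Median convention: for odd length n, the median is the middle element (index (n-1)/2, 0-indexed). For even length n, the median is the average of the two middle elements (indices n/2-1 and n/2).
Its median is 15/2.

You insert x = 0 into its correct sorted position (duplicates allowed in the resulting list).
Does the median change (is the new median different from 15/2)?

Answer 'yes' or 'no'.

Answer: yes

Derivation:
Old median = 15/2
Insert x = 0
New median = 3
Changed? yes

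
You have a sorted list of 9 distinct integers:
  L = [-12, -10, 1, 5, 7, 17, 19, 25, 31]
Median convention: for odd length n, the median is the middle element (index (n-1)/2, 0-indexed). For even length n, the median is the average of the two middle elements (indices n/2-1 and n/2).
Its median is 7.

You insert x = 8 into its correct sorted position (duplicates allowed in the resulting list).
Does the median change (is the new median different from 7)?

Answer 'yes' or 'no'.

Old median = 7
Insert x = 8
New median = 15/2
Changed? yes

Answer: yes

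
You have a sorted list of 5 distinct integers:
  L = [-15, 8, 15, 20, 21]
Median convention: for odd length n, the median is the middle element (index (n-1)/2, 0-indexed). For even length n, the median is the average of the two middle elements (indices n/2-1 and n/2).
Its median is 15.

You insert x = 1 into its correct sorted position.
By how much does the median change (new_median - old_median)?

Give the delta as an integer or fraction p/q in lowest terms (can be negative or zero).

Old median = 15
After inserting x = 1: new sorted = [-15, 1, 8, 15, 20, 21]
New median = 23/2
Delta = 23/2 - 15 = -7/2

Answer: -7/2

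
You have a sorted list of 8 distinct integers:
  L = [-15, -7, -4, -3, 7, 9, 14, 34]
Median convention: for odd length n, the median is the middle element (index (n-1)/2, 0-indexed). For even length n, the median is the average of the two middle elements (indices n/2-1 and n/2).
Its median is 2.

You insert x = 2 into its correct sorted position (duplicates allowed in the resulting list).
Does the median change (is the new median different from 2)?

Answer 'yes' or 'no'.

Old median = 2
Insert x = 2
New median = 2
Changed? no

Answer: no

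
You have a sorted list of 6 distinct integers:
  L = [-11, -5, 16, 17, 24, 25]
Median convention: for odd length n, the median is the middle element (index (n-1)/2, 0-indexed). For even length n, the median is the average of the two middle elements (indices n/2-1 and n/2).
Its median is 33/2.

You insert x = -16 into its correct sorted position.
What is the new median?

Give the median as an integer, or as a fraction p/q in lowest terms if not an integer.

Answer: 16

Derivation:
Old list (sorted, length 6): [-11, -5, 16, 17, 24, 25]
Old median = 33/2
Insert x = -16
Old length even (6). Middle pair: indices 2,3 = 16,17.
New length odd (7). New median = single middle element.
x = -16: 0 elements are < x, 6 elements are > x.
New sorted list: [-16, -11, -5, 16, 17, 24, 25]
New median = 16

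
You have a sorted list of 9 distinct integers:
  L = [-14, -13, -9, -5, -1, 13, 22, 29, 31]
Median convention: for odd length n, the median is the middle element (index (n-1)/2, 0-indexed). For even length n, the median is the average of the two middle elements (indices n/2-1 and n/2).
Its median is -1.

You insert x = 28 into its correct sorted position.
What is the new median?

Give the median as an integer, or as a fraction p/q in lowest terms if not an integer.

Old list (sorted, length 9): [-14, -13, -9, -5, -1, 13, 22, 29, 31]
Old median = -1
Insert x = 28
Old length odd (9). Middle was index 4 = -1.
New length even (10). New median = avg of two middle elements.
x = 28: 7 elements are < x, 2 elements are > x.
New sorted list: [-14, -13, -9, -5, -1, 13, 22, 28, 29, 31]
New median = 6

Answer: 6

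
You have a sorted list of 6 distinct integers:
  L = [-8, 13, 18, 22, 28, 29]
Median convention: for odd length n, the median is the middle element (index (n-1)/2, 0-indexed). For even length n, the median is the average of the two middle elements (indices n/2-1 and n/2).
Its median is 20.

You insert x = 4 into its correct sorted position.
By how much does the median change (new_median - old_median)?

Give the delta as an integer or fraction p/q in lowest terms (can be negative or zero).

Old median = 20
After inserting x = 4: new sorted = [-8, 4, 13, 18, 22, 28, 29]
New median = 18
Delta = 18 - 20 = -2

Answer: -2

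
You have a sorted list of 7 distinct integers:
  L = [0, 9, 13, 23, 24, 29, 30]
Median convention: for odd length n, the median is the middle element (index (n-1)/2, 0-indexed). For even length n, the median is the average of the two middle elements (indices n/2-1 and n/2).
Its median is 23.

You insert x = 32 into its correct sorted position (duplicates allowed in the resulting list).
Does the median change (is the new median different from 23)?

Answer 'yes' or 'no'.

Answer: yes

Derivation:
Old median = 23
Insert x = 32
New median = 47/2
Changed? yes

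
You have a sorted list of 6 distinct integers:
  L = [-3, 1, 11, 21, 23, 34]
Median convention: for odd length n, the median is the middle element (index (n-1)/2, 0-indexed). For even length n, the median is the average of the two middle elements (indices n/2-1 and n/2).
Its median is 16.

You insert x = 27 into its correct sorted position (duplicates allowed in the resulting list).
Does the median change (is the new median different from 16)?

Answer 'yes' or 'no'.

Old median = 16
Insert x = 27
New median = 21
Changed? yes

Answer: yes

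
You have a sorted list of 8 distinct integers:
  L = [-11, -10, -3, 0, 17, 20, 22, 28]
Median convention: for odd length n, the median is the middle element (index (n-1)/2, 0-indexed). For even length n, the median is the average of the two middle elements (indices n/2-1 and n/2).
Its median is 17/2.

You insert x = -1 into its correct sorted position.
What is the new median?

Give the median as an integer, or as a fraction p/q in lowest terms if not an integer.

Old list (sorted, length 8): [-11, -10, -3, 0, 17, 20, 22, 28]
Old median = 17/2
Insert x = -1
Old length even (8). Middle pair: indices 3,4 = 0,17.
New length odd (9). New median = single middle element.
x = -1: 3 elements are < x, 5 elements are > x.
New sorted list: [-11, -10, -3, -1, 0, 17, 20, 22, 28]
New median = 0

Answer: 0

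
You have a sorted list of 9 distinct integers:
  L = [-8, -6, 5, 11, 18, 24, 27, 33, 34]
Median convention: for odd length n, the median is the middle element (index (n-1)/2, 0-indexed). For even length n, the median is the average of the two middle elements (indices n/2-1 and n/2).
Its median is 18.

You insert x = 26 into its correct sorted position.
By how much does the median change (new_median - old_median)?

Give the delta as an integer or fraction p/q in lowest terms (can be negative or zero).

Answer: 3

Derivation:
Old median = 18
After inserting x = 26: new sorted = [-8, -6, 5, 11, 18, 24, 26, 27, 33, 34]
New median = 21
Delta = 21 - 18 = 3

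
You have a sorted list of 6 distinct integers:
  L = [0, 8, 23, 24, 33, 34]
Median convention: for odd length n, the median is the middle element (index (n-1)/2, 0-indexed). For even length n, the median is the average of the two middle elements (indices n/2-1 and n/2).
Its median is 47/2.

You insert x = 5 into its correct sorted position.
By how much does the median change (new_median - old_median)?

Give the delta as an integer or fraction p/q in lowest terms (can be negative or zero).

Answer: -1/2

Derivation:
Old median = 47/2
After inserting x = 5: new sorted = [0, 5, 8, 23, 24, 33, 34]
New median = 23
Delta = 23 - 47/2 = -1/2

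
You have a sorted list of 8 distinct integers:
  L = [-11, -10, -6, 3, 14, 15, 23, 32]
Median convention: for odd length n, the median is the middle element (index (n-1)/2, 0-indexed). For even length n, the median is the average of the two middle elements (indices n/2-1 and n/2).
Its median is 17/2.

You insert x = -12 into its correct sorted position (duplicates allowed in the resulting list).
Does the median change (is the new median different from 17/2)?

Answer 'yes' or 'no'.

Old median = 17/2
Insert x = -12
New median = 3
Changed? yes

Answer: yes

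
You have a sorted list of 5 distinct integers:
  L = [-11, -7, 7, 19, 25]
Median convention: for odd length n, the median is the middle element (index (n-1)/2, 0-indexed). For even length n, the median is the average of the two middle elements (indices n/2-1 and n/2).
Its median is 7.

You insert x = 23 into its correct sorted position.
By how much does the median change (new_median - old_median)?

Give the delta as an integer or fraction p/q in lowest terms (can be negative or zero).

Old median = 7
After inserting x = 23: new sorted = [-11, -7, 7, 19, 23, 25]
New median = 13
Delta = 13 - 7 = 6

Answer: 6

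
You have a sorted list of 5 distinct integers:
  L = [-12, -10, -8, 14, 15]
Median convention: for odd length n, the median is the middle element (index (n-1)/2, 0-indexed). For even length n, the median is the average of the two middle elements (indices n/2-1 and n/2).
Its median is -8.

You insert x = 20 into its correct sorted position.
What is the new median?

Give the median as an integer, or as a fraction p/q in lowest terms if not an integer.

Answer: 3

Derivation:
Old list (sorted, length 5): [-12, -10, -8, 14, 15]
Old median = -8
Insert x = 20
Old length odd (5). Middle was index 2 = -8.
New length even (6). New median = avg of two middle elements.
x = 20: 5 elements are < x, 0 elements are > x.
New sorted list: [-12, -10, -8, 14, 15, 20]
New median = 3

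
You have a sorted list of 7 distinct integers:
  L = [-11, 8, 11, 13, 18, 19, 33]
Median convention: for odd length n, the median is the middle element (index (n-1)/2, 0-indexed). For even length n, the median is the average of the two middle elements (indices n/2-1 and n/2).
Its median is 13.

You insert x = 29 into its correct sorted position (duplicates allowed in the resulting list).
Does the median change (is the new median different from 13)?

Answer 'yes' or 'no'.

Old median = 13
Insert x = 29
New median = 31/2
Changed? yes

Answer: yes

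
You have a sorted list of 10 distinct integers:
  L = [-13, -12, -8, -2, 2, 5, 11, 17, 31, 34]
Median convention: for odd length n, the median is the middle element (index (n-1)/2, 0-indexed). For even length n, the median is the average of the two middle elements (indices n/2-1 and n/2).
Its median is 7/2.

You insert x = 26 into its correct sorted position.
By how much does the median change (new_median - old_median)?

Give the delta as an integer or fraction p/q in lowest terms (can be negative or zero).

Old median = 7/2
After inserting x = 26: new sorted = [-13, -12, -8, -2, 2, 5, 11, 17, 26, 31, 34]
New median = 5
Delta = 5 - 7/2 = 3/2

Answer: 3/2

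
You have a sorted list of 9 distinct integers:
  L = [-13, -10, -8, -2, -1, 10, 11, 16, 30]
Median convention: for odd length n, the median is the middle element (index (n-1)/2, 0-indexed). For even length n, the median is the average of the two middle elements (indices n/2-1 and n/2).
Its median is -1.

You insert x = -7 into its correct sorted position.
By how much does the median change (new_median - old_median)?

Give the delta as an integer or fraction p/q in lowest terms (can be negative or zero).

Old median = -1
After inserting x = -7: new sorted = [-13, -10, -8, -7, -2, -1, 10, 11, 16, 30]
New median = -3/2
Delta = -3/2 - -1 = -1/2

Answer: -1/2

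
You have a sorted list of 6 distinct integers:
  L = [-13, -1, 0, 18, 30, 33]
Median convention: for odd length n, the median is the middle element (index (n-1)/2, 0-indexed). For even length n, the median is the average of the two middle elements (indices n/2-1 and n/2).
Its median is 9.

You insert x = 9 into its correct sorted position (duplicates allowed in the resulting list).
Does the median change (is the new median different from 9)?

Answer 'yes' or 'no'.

Answer: no

Derivation:
Old median = 9
Insert x = 9
New median = 9
Changed? no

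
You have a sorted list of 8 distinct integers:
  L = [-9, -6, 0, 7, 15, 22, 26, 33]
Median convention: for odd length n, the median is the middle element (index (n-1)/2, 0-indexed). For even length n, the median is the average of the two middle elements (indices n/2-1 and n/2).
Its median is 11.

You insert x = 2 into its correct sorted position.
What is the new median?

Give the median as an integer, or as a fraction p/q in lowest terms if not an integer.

Answer: 7

Derivation:
Old list (sorted, length 8): [-9, -6, 0, 7, 15, 22, 26, 33]
Old median = 11
Insert x = 2
Old length even (8). Middle pair: indices 3,4 = 7,15.
New length odd (9). New median = single middle element.
x = 2: 3 elements are < x, 5 elements are > x.
New sorted list: [-9, -6, 0, 2, 7, 15, 22, 26, 33]
New median = 7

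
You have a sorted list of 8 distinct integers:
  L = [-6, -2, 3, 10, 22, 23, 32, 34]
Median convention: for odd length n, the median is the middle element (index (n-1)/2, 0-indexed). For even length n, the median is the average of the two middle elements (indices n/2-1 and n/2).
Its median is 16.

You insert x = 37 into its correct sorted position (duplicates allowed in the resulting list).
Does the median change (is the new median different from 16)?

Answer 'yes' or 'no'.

Answer: yes

Derivation:
Old median = 16
Insert x = 37
New median = 22
Changed? yes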